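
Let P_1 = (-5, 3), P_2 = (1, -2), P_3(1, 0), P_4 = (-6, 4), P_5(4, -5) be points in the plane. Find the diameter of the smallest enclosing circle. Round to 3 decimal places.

By Welzl's lemma the MEC is supported by two points (diametrically opposite) or three points (on a circumcircle).
The farthest pair is P_4–P_5 with squared distance 181. The circle on this segment as diameter has centre (-1, -0.5) and r² = 181/4 = 45.25.
Check P_1: distance² to centre = 28.25 ≤ 45.25, so it lies inside.
All remaining points lie in this disk, and no smaller disk contains both endpoints, so this is the minimum enclosing circle.
Diameter = 2r = 2√(45.25) ≈ 13.454.

13.454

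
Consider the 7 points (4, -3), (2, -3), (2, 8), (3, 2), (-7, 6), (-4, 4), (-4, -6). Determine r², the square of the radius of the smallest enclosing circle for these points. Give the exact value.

41905/722

The minimum enclosing circle of a finite set is fixed by two of the points (as a diameter) or three (as a circumcircle).
The minimum enclosing circle is determined by three boundary points: (2, 8), (-7, 6), (-4, -6).
Their circumcentre is (-45/38, 41/38) with r² = 41905/722.
The farthest remaining point (4, -3) is at distance² 31417/722 ≤ 41905/722.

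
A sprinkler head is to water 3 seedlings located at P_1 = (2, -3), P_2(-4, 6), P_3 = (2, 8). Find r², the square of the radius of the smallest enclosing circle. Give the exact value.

Side lengths²: P_1P_2² = 117, P_1P_3² = 121, P_2P_3² = 40.
Since P_1P_3² = 121 < 117 + 40 = 157, the triangle is acute, so the smallest enclosing circle is the circumcircle.
Circumcentre = (0.5, 2.5), r² = 32.5.

32.5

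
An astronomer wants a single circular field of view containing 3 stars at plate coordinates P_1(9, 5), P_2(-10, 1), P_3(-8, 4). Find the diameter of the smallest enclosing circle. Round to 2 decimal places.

Side lengths²: P_1P_2² = 377, P_1P_3² = 290, P_2P_3² = 13.
Since P_1P_2² = 377 ≥ 290 + 13 = 303, the angle opposite P_1P_2 is not acute, so the smallest enclosing circle has P_1P_2 as diameter.
Centre = midpoint of P_1P_2 = (-0.5, 3), r² = 377/4 = 94.25.
Diameter = 2r = 2√(94.25) ≈ 19.42.

19.42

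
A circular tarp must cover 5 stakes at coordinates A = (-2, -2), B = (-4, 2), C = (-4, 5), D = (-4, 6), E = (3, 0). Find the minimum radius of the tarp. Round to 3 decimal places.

4.652

The minimum enclosing circle of a finite set is fixed by two of the points (as a diameter) or three (as a circumcircle).
The minimum enclosing circle is determined by three boundary points: A, D, E.
Their circumcentre is (-10/11, 111/44) with r² = 41905/1936.
The farthest remaining point C is at distance² 30377/1936 ≤ 41905/1936.
r = √(41905/1936) ≈ 4.652.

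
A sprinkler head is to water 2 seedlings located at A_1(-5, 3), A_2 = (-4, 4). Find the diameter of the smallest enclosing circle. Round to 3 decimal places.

1.414

The smallest circle enclosing two points has them as diameter endpoints.
Centre = midpoint = (-4.5, 3.5); r² = |A_1A_2|²/4 = 2/4 = 0.5.
Diameter = 2r = 2√(0.5) ≈ 1.414.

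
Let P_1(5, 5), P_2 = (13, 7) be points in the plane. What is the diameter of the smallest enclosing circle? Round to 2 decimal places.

The smallest circle enclosing two points has them as diameter endpoints.
Centre = midpoint = (9, 6); r² = |P_1P_2|²/4 = 68/4 = 17.
Diameter = 2r = 2√17 ≈ 8.25.

8.25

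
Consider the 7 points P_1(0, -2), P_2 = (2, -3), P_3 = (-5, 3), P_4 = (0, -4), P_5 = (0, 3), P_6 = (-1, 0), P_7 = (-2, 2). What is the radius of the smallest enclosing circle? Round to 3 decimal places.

4.610

The farthest pair is P_2–P_3 with squared distance 85. The circle on this segment as diameter has centre (-1.5, 0) and r² = 85/4 = 21.25.
Check P_1: distance² to centre = 6.25 ≤ 21.25, so it lies inside.
All remaining points lie in this disk, and no smaller disk contains both endpoints, so this is the minimum enclosing circle.
r = √(21.25) ≈ 4.610.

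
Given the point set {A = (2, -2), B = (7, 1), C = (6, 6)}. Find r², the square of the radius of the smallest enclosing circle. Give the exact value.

20

Side lengths²: AB² = 34, AC² = 80, BC² = 26.
Since AC² = 80 ≥ 34 + 26 = 60, the angle opposite AC is not acute, so the smallest enclosing circle has AC as diameter.
Centre = midpoint of AC = (4, 2), r² = 80/4 = 20.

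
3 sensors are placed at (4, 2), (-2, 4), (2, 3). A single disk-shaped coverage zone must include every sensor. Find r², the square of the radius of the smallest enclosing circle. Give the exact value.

Call the three points A, B, C in the order given.
Side lengths²: AB² = 40, AC² = 5, BC² = 17.
Since AB² = 40 ≥ 17 + 5 = 22, the angle opposite AB is not acute, so the smallest enclosing circle has AB as diameter.
Centre = midpoint of AB = (1, 3), r² = 40/4 = 10.

10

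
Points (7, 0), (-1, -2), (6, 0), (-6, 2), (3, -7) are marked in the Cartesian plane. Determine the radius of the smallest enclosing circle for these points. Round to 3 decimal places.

6.817

The minimum enclosing circle of a finite set is fixed by two of the points (as a diameter) or three (as a circumcircle).
The minimum enclosing circle is determined by three boundary points: (7, 0), (-6, 2), (3, -7).
Their circumcentre is (5/22, -17/22) with r² = 11245/242.
The farthest remaining point (6, 0) is at distance² 8209/242 ≤ 11245/242.
r = √(11245/242) ≈ 6.817.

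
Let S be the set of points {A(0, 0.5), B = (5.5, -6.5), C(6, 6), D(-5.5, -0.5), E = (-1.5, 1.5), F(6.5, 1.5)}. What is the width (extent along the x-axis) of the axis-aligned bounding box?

max x = 6.5, min x = -5.5, so width = 12.

12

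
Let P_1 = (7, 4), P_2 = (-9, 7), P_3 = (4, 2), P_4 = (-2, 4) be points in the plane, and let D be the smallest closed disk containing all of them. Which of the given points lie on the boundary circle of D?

P_1, P_2

A smallest enclosing disk is always determined by at most three of the input points on its boundary.
The farthest pair is P_1–P_2 with squared distance 265. The circle on this segment as diameter has centre (-1, 5.5) and r² = 265/4 = 66.25.
Check P_3: distance² to centre = 37.25 ≤ 66.25, so it lies inside.
All remaining points lie in this disk, and no smaller disk contains both endpoints, so this is the minimum enclosing circle.
The points at distance exactly r from the centre are P_1, P_2 — 2 points.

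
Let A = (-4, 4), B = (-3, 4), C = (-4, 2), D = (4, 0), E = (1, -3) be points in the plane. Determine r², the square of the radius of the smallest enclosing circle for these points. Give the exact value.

185/9

The minimum enclosing circle of a finite set is fixed by two of the points (as a diameter) or three (as a circumcircle).
The minimum enclosing circle is determined by three boundary points: A, D, E.
Their circumcentre is (-1/3, 4/3) with r² = 185/9.
The farthest remaining point B is at distance² 128/9 ≤ 185/9.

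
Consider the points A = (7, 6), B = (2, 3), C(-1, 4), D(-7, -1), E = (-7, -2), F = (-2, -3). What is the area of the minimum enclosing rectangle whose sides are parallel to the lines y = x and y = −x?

77

In coordinates u = x + y, v = x − y the rectangle is axis-aligned; the map (x,y)→(u,v) scales areas by 2.
u-values: 13, 5, 3, -8, -9, -5; range = 13 − (-9) = 22.
v-values: 1, -1, -5, -6, -5, 1; range = 1 − (-6) = 7.
Area = (22 × 7) / 2 = 77.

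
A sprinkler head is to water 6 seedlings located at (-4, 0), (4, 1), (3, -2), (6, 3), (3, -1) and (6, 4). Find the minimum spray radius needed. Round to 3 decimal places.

5.385

The minimum enclosing circle of a finite set is fixed by two of the points (as a diameter) or three (as a circumcircle).
The farthest pair is (-4, 0)–(6, 4) with squared distance 116. The circle on this segment as diameter has centre (1, 2) and r² = 116/4 = 29.
Check (4, 1): distance² to centre = 10 ≤ 29, so it lies inside.
All remaining points lie in this disk, and no smaller disk contains both endpoints, so this is the minimum enclosing circle.
r = √29 ≈ 5.385.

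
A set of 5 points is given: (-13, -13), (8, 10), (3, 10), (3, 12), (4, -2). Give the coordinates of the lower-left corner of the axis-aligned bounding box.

(-13, -13)

x-range [-13, 8], y-range [-13, 12].
The lower-left corner is (-13, -13).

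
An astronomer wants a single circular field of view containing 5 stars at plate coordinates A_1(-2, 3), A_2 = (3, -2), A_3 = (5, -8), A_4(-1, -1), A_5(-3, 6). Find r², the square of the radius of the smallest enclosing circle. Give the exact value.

65

The farthest pair is A_3–A_5 with squared distance 260. The circle on this segment as diameter has centre (1, -1) and r² = 260/4 = 65.
Check A_1: distance² to centre = 25 ≤ 65, so it lies inside.
All remaining points lie in this disk, and no smaller disk contains both endpoints, so this is the minimum enclosing circle.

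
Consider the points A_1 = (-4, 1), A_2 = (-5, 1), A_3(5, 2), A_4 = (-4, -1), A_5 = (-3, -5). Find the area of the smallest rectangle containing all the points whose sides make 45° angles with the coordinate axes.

In coordinates u = x + y, v = x − y the rectangle is axis-aligned; the map (x,y)→(u,v) scales areas by 2.
u-values: -3, -4, 7, -5, -8; range = 7 − (-8) = 15.
v-values: -5, -6, 3, -3, 2; range = 3 − (-6) = 9.
Area = (15 × 9) / 2 = 67.5.

67.5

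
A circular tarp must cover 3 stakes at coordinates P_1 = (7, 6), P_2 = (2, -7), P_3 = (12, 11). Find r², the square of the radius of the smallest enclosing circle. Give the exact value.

106

Side lengths²: P_1P_2² = 194, P_1P_3² = 50, P_2P_3² = 424.
Since P_2P_3² = 424 ≥ 194 + 50 = 244, the angle opposite P_2P_3 is not acute, so the smallest enclosing circle has P_2P_3 as diameter.
Centre = midpoint of P_2P_3 = (7, 2), r² = 424/4 = 106.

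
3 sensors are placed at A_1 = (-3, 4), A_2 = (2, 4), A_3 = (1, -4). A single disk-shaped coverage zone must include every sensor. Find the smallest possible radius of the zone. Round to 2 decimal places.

Side lengths²: A_1A_2² = 25, A_1A_3² = 80, A_2A_3² = 65.
Since A_1A_3² = 80 < 65 + 25 = 90, the triangle is acute, so the smallest enclosing circle is the circumcircle.
Circumcentre = (-0.5, 0.25), r² = 20.3125.
r = √(20.3125) ≈ 4.51.

4.51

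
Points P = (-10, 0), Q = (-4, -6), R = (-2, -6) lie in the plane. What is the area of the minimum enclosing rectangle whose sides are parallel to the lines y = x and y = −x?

In coordinates u = x + y, v = x − y the rectangle is axis-aligned; the map (x,y)→(u,v) scales areas by 2.
u-values: -10, -10, -8; range = -8 − (-10) = 2.
v-values: -10, 2, 4; range = 4 − (-10) = 14.
Area = (2 × 14) / 2 = 14.

14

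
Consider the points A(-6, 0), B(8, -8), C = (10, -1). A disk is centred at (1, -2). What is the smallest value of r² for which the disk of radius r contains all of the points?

85

The required radius is the distance from (1, -2) to the farthest point.
Squared distances: 53, 85, 82.
Maximum is 85, attained at B.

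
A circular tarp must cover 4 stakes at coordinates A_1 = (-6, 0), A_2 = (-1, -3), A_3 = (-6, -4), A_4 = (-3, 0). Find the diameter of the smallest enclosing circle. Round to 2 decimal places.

5.95

By Welzl's lemma the MEC is supported by two points (diametrically opposite) or three points (on a circumcircle).
The minimum enclosing circle is determined by three boundary points: A_1, A_2, A_3.
Their circumcentre is (-3.8, -2) with r² = 8.84.
The farthest remaining point A_4 is at distance² 4.64 ≤ 8.84.
Diameter = 2r = 2√(8.84) ≈ 5.95.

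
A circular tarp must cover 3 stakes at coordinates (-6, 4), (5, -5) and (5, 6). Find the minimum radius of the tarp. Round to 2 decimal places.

7.22

Call the three points A, B, C in the order given.
Side lengths²: AB² = 202, AC² = 125, BC² = 121.
Since AB² = 202 < 125 + 121 = 246, the triangle is acute, so the smallest enclosing circle is the circumcircle.
Circumcentre = (7/22, 0.5), r² = 12625/242.
r = √(12625/242) ≈ 7.22.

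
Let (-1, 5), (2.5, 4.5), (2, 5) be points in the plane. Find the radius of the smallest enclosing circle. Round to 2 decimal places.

1.77

Call the three points A, B, C in the order given.
Side lengths²: AB² = 12.5, AC² = 9, BC² = 0.5.
Since AB² = 12.5 ≥ 9 + 0.5 = 9.5, the angle opposite AB is not acute, so the smallest enclosing circle has AB as diameter.
Centre = midpoint of AB = (0.75, 4.75), r² = 12.5/4 = 3.125.
r = √(3.125) ≈ 1.77.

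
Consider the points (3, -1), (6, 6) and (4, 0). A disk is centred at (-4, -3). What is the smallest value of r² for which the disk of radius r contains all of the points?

The required radius is the distance from (-4, -3) to the farthest point.
Squared distances: 53, 181, 73.
Maximum is 181, attained at (6, 6).

181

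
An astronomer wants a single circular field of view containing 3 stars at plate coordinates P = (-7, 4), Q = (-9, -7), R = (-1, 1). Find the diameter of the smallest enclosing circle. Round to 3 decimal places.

Side lengths²: PQ² = 125, PR² = 45, QR² = 128.
Since QR² = 128 < 125 + 45 = 170, the triangle is acute, so the smallest enclosing circle is the circumcircle.
Circumcentre = (-37/6, -11/6), r² = 625/18.
Diameter = 2r = 2√(625/18) ≈ 11.785.

11.785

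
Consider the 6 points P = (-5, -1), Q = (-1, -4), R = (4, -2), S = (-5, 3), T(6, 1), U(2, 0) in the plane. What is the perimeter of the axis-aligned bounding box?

Width = max x − min x = 6 − (-5) = 11.
Height = max y − min y = 3 − (-4) = 7.
Perimeter = 2(11 + 7) = 36.

36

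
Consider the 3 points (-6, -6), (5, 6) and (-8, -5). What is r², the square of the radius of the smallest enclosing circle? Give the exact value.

Call the three points A, B, C in the order given.
Side lengths²: AB² = 265, AC² = 5, BC² = 290.
Since BC² = 290 ≥ 265 + 5 = 270, the angle opposite BC is not acute, so the smallest enclosing circle has BC as diameter.
Centre = midpoint of BC = (-1.5, 0.5), r² = 290/4 = 72.5.

72.5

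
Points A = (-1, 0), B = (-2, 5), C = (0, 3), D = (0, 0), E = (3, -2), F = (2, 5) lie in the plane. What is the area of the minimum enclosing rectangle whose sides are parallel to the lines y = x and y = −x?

48

In coordinates u = x + y, v = x − y the rectangle is axis-aligned; the map (x,y)→(u,v) scales areas by 2.
u-values: -1, 3, 3, 0, 1, 7; range = 7 − (-1) = 8.
v-values: -1, -7, -3, 0, 5, -3; range = 5 − (-7) = 12.
Area = (8 × 12) / 2 = 48.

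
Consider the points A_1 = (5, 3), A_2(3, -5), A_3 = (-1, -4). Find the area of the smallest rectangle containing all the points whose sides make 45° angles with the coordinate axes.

39

In coordinates u = x + y, v = x − y the rectangle is axis-aligned; the map (x,y)→(u,v) scales areas by 2.
u-values: 8, -2, -5; range = 8 − (-5) = 13.
v-values: 2, 8, 3; range = 8 − 2 = 6.
Area = (13 × 6) / 2 = 39.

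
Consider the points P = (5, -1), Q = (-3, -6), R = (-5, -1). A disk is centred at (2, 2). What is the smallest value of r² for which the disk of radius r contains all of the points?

89

The required radius is the distance from (2, 2) to the farthest point.
Squared distances: 18, 89, 58.
Maximum is 89, attained at Q.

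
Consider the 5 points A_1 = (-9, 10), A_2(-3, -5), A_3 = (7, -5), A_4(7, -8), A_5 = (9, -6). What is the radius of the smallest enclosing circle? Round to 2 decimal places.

The minimum enclosing circle is determined by three boundary points: A_1, A_4, A_5.
Their circumcentre is (-8/17, 25/17) with r² = 42050/289.
The farthest remaining point A_3 is at distance² 28229/289 ≤ 42050/289.
r = √(42050/289) ≈ 12.06.

12.06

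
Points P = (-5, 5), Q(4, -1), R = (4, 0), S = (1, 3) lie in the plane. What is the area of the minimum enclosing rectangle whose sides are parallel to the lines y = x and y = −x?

In coordinates u = x + y, v = x − y the rectangle is axis-aligned; the map (x,y)→(u,v) scales areas by 2.
u-values: 0, 3, 4, 4; range = 4 − 0 = 4.
v-values: -10, 5, 4, -2; range = 5 − (-10) = 15.
Area = (4 × 15) / 2 = 30.

30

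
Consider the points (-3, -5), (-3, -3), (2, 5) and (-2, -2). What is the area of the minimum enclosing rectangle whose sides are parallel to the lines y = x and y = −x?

37.5

In coordinates u = x + y, v = x − y the rectangle is axis-aligned; the map (x,y)→(u,v) scales areas by 2.
u-values: -8, -6, 7, -4; range = 7 − (-8) = 15.
v-values: 2, 0, -3, 0; range = 2 − (-3) = 5.
Area = (15 × 5) / 2 = 37.5.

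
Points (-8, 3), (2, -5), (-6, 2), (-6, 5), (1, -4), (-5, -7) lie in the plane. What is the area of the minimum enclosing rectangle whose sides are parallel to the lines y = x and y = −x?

99

In coordinates u = x + y, v = x − y the rectangle is axis-aligned; the map (x,y)→(u,v) scales areas by 2.
u-values: -5, -3, -4, -1, -3, -12; range = -1 − (-12) = 11.
v-values: -11, 7, -8, -11, 5, 2; range = 7 − (-11) = 18.
Area = (11 × 18) / 2 = 99.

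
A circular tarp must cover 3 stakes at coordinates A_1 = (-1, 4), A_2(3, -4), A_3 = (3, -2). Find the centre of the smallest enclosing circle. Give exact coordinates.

(1, 0)

Side lengths²: A_1A_2² = 80, A_1A_3² = 52, A_2A_3² = 4.
Since A_1A_2² = 80 ≥ 52 + 4 = 56, the angle opposite A_1A_2 is not acute, so the smallest enclosing circle has A_1A_2 as diameter.
Centre = midpoint of A_1A_2 = (1, 0), r² = 80/4 = 20.
Centre = (1, 0).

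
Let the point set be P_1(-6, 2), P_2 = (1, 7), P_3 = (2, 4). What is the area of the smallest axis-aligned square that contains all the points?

The bounding box has width 8 and height 5.
An axis-aligned square enclosing the set must have side ≥ max(width, height).
So the minimum side is max(8, 5) = 8.
Area = 8² = 64.

64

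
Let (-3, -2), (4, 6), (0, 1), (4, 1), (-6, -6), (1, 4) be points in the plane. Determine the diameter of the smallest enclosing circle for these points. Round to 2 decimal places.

15.62

By Welzl's lemma the MEC is supported by two points (diametrically opposite) or three points (on a circumcircle).
The farthest pair is (4, 6)–(-6, -6) with squared distance 244. The circle on this segment as diameter has centre (-1, 0) and r² = 244/4 = 61.
Check (-3, -2): distance² to centre = 8 ≤ 61, so it lies inside.
All remaining points lie in this disk, and no smaller disk contains both endpoints, so this is the minimum enclosing circle.
Diameter = 2r = 2√61 ≈ 15.62.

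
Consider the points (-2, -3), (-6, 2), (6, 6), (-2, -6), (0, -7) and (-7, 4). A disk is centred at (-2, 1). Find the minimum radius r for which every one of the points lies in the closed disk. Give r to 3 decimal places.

The required radius is the distance from (-2, 1) to the farthest point.
Squared distances: 16, 17, 89, 49, 68, 34.
Maximum is 89, attained at (6, 6).
r = √89 ≈ 9.434.

9.434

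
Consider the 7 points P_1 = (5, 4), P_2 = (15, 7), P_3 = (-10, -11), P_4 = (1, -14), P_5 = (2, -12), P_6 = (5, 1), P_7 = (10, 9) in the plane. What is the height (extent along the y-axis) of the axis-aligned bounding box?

max y = 9, min y = -14, so height = 23.

23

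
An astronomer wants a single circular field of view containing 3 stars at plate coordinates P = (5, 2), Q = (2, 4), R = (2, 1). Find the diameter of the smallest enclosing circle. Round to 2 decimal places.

Side lengths²: PQ² = 13, PR² = 10, QR² = 9.
Since PQ² = 13 < 10 + 9 = 19, the triangle is acute, so the smallest enclosing circle is the circumcircle.
Circumcentre = (19/6, 2.5), r² = 65/18.
Diameter = 2r = 2√(65/18) ≈ 3.80.

3.80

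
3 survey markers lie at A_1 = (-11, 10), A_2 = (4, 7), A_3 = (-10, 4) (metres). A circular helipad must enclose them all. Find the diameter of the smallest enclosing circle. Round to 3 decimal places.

Side lengths²: A_1A_2² = 234, A_1A_3² = 37, A_2A_3² = 205.
Since A_1A_2² = 234 < 205 + 37 = 242, the triangle is acute, so the smallest enclosing circle is the circumcircle.
Circumcentre = (-207/58, 473/58), r² = 98605/1682.
Diameter = 2r = 2√(98605/1682) ≈ 15.313.

15.313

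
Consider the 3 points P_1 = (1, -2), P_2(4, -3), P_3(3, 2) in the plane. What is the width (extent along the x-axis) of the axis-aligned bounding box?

3

max x = 4, min x = 1, so width = 3.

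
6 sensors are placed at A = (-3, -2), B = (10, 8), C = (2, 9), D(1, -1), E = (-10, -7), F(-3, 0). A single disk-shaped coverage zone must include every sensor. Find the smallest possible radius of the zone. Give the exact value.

The farthest pair is B–E with squared distance 625. The circle on this segment as diameter has centre (0, 0.5) and r² = 625/4 = 156.25.
Check A: distance² to centre = 15.25 ≤ 156.25, so it lies inside.
All remaining points lie in this disk, and no smaller disk contains both endpoints, so this is the minimum enclosing circle.
r = √(156.25) = 12.5.

12.5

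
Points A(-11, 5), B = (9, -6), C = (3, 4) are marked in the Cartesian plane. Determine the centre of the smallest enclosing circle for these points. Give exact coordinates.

Side lengths²: AB² = 521, AC² = 197, BC² = 136.
Since AB² = 521 ≥ 197 + 136 = 333, the angle opposite AB is not acute, so the smallest enclosing circle has AB as diameter.
Centre = midpoint of AB = (-1, -0.5), r² = 521/4 = 130.25.
Centre = (-1, -0.5).

(-1, -0.5)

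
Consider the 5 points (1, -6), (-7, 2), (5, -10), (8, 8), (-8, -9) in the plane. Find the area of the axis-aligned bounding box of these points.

x ranges over [-8, 8], width 16.
y ranges over [-10, 8], height 18.
Area = 16 × 18 = 288.

288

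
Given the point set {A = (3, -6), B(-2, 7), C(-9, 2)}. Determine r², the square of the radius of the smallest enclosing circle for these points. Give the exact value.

Side lengths²: AB² = 194, AC² = 208, BC² = 74.
Since AC² = 208 < 194 + 74 = 268, the triangle is acute, so the smallest enclosing circle is the circumcircle.
Circumcentre = (-57/29, -13/29), r² = 46657/841.

46657/841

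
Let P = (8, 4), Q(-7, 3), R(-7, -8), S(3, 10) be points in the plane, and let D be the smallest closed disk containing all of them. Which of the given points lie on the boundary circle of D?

P, R, S

The minimum enclosing circle of a finite set is fixed by two of the points (as a diameter) or three (as a circumcircle).
The minimum enclosing circle is determined by three boundary points: P, R, S.
Their circumcentre is (-1.82, 0.9) with r² = 106.0424.
The farthest remaining point Q is at distance² 31.2424 ≤ 106.0424.
The points at distance exactly r from the centre are P, R, S — 3 points.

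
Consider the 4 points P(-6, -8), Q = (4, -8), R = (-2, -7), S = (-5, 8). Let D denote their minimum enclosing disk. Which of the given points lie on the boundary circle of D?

The minimum enclosing circle is determined by three boundary points: P, Q, S.
Their circumcentre is (-1, -0.28125) with r² = 84.5791015625.
The farthest remaining point R is at distance² 46.1416015625 ≤ 84.5791015625.
The points at distance exactly r from the centre are P, Q, S — 3 points.

P, Q, S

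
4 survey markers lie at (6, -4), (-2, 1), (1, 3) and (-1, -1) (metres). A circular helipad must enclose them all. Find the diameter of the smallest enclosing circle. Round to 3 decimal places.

A smallest enclosing disk is always determined by at most three of the input points on its boundary.
The farthest pair is (6, -4)–(-2, 1) with squared distance 89. The circle on this segment as diameter has centre (2, -1.5) and r² = 89/4 = 22.25.
Check (1, 3): distance² to centre = 21.25 ≤ 22.25, so it lies inside.
All remaining points lie in this disk, and no smaller disk contains both endpoints, so this is the minimum enclosing circle.
Diameter = 2r = 2√(22.25) ≈ 9.434.

9.434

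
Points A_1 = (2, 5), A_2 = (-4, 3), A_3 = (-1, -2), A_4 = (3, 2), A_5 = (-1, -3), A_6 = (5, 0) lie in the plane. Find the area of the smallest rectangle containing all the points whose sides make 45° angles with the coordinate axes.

In coordinates u = x + y, v = x − y the rectangle is axis-aligned; the map (x,y)→(u,v) scales areas by 2.
u-values: 7, -1, -3, 5, -4, 5; range = 7 − (-4) = 11.
v-values: -3, -7, 1, 1, 2, 5; range = 5 − (-7) = 12.
Area = (11 × 12) / 2 = 66.

66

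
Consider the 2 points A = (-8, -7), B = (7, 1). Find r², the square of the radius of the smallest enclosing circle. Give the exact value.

72.25

The smallest circle enclosing two points has them as diameter endpoints.
Centre = midpoint = (-0.5, -3); r² = |AB|²/4 = 289/4 = 72.25.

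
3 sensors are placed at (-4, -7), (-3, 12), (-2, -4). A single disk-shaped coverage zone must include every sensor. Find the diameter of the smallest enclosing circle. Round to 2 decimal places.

19.03

Call the three points A, B, C in the order given.
Side lengths²: AB² = 362, AC² = 13, BC² = 257.
Since AB² = 362 ≥ 257 + 13 = 270, the angle opposite AB is not acute, so the smallest enclosing circle has AB as diameter.
Centre = midpoint of AB = (-3.5, 2.5), r² = 362/4 = 90.5.
Diameter = 2r = 2√(90.5) ≈ 19.03.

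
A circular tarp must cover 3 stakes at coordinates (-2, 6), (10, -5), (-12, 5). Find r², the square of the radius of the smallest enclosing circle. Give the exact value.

Call the three points A, B, C in the order given.
Side lengths²: AB² = 265, AC² = 101, BC² = 584.
Since BC² = 584 ≥ 265 + 101 = 366, the angle opposite BC is not acute, so the smallest enclosing circle has BC as diameter.
Centre = midpoint of BC = (-1, 0), r² = 584/4 = 146.

146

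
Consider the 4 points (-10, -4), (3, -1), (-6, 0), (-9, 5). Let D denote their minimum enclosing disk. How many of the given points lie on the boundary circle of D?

3

A smallest enclosing disk is always determined by at most three of the input points on its boundary.
The minimum enclosing circle is determined by three boundary points: (-10, -4), (3, -1), (-9, 5).
Their circumcentre is (-77/19, -2/19) with r² = 18245/361.
The farthest remaining point (-6, 0) is at distance² 1373/361 ≤ 18245/361.
The points at distance exactly r from the centre are (-10, -4), (3, -1), (-9, 5) — 3 points.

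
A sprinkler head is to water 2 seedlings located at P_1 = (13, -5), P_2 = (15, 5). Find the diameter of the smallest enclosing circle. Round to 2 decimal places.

The smallest circle enclosing two points has them as diameter endpoints.
Centre = midpoint = (14, 0); r² = |P_1P_2|²/4 = 104/4 = 26.
Diameter = 2r = 2√26 ≈ 10.20.

10.20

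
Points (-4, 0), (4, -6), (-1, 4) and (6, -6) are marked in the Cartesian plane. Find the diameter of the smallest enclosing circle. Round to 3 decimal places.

12.272

The minimum enclosing circle is determined by three boundary points: (-4, 0), (-1, 4), (6, -6).
Their circumcentre is (115/58, -79/58) with r² = 63325/1682.
The farthest remaining point (4, -6) is at distance² 43025/1682 ≤ 63325/1682.
Diameter = 2r = 2√(63325/1682) ≈ 12.272.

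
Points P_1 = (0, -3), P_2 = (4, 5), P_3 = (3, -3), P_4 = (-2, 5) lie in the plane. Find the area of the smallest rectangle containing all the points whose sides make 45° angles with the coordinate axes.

In coordinates u = x + y, v = x − y the rectangle is axis-aligned; the map (x,y)→(u,v) scales areas by 2.
u-values: -3, 9, 0, 3; range = 9 − (-3) = 12.
v-values: 3, -1, 6, -7; range = 6 − (-7) = 13.
Area = (12 × 13) / 2 = 78.

78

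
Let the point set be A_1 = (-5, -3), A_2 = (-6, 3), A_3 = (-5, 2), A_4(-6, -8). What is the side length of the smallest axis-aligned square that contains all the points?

11

The bounding box has width 1 and height 11.
An axis-aligned square enclosing the set must have side ≥ max(width, height).
So the minimum side is max(1, 11) = 11.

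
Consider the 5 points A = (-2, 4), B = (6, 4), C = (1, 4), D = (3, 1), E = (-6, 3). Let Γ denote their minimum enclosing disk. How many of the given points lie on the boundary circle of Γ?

The farthest pair is B–E with squared distance 145. The circle on this segment as diameter has centre (0, 3.5) and r² = 145/4 = 36.25.
Check A: distance² to centre = 4.25 ≤ 36.25, so it lies inside.
All remaining points lie in this disk, and no smaller disk contains both endpoints, so this is the minimum enclosing circle.
The points at distance exactly r from the centre are B, E — 2 points.

2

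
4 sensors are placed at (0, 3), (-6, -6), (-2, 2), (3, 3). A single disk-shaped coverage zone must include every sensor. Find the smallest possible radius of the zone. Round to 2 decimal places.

By Welzl's lemma the MEC is supported by two points (diametrically opposite) or three points (on a circumcircle).
The farthest pair is (-6, -6)–(3, 3) with squared distance 162. The circle on this segment as diameter has centre (-1.5, -1.5) and r² = 162/4 = 40.5.
Check (0, 3): distance² to centre = 22.5 ≤ 40.5, so it lies inside.
All remaining points lie in this disk, and no smaller disk contains both endpoints, so this is the minimum enclosing circle.
r = √(40.5) ≈ 6.36.

6.36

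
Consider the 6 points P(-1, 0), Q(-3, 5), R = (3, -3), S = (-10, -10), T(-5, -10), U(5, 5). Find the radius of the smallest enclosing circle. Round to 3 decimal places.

10.607

The minimum enclosing circle of a finite set is fixed by two of the points (as a diameter) or three (as a circumcircle).
The farthest pair is S–U with squared distance 450. The circle on this segment as diameter has centre (-2.5, -2.5) and r² = 450/4 = 112.5.
Check P: distance² to centre = 8.5 ≤ 112.5, so it lies inside.
All remaining points lie in this disk, and no smaller disk contains both endpoints, so this is the minimum enclosing circle.
r = √(112.5) ≈ 10.607.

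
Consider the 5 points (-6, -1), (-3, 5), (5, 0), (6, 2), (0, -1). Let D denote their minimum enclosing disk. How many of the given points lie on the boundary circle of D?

By Welzl's lemma the MEC is supported by two points (diametrically opposite) or three points (on a circumcircle).
The farthest pair is (-6, -1)–(6, 2) with squared distance 153. The circle on this segment as diameter has centre (0, 0.5) and r² = 153/4 = 38.25.
Check (-3, 5): distance² to centre = 29.25 ≤ 38.25, so it lies inside.
All remaining points lie in this disk, and no smaller disk contains both endpoints, so this is the minimum enclosing circle.
The points at distance exactly r from the centre are (-6, -1), (6, 2) — 2 points.

2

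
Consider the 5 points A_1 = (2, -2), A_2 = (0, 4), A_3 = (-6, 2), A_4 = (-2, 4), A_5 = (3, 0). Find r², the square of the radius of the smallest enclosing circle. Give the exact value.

The minimum enclosing circle of a finite set is fixed by two of the points (as a diameter) or three (as a circumcircle).
The farthest pair is A_3–A_5 with squared distance 85. The circle on this segment as diameter has centre (-1.5, 1) and r² = 85/4 = 21.25.
Check A_1: distance² to centre = 21.25 ≤ 21.25, so it lies inside.
All remaining points lie in this disk, and no smaller disk contains both endpoints, so this is the minimum enclosing circle.

21.25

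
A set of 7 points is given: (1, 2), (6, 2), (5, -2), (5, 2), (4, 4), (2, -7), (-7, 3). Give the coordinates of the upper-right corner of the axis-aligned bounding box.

x-range [-7, 6], y-range [-7, 4].
The upper-right corner is (6, 4).

(6, 4)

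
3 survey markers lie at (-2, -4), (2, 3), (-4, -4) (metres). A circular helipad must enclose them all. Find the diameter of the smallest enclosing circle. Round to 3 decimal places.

Call the three points A, B, C in the order given.
Side lengths²: AB² = 65, AC² = 4, BC² = 85.
Since BC² = 85 ≥ 65 + 4 = 69, the angle opposite BC is not acute, so the smallest enclosing circle has BC as diameter.
Centre = midpoint of BC = (-1, -0.5), r² = 85/4 = 21.25.
Diameter = 2r = 2√(21.25) ≈ 9.220.

9.220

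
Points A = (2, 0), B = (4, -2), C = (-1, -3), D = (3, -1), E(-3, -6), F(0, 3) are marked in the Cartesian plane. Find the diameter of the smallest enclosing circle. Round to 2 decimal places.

9.60

The minimum enclosing circle of a finite set is fixed by two of the points (as a diameter) or three (as a circumcircle).
The minimum enclosing circle is determined by three boundary points: B, E, F.
Their circumcentre is (-27/34, -59/34) with r² = 13325/578.
The farthest remaining point D is at distance² 8633/578 ≤ 13325/578.
Diameter = 2r = 2√(13325/578) ≈ 9.60.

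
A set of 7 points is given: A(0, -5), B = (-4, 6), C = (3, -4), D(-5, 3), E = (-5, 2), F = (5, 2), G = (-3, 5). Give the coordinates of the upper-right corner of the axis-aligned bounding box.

x-range [-5, 5], y-range [-5, 6].
The upper-right corner is (5, 6).

(5, 6)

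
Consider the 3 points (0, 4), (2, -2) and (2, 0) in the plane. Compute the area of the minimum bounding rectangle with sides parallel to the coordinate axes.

x ranges over [0, 2], width 2.
y ranges over [-2, 4], height 6.
Area = 2 × 6 = 12.

12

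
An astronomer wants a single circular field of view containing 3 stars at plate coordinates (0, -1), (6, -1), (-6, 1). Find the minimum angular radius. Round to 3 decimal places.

Call the three points A, B, C in the order given.
Side lengths²: AB² = 36, AC² = 40, BC² = 148.
Since BC² = 148 ≥ 40 + 36 = 76, the angle opposite BC is not acute, so the smallest enclosing circle has BC as diameter.
Centre = midpoint of BC = (0, 0), r² = 148/4 = 37.
r = √37 ≈ 6.083.

6.083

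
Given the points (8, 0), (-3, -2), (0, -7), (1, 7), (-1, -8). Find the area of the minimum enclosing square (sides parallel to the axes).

225

The bounding box has width 11 and height 15.
An axis-aligned square enclosing the set must have side ≥ max(width, height).
So the minimum side is max(11, 15) = 15.
Area = 15² = 225.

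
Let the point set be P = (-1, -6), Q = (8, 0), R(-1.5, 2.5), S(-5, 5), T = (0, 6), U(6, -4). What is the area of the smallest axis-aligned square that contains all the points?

169

The bounding box has width 13 and height 12.
An axis-aligned square enclosing the set must have side ≥ max(width, height).
So the minimum side is max(13, 12) = 13.
Area = 13² = 169.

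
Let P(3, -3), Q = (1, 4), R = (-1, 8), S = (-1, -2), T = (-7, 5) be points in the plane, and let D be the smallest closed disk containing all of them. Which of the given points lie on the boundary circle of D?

A smallest enclosing disk is always determined by at most three of the input points on its boundary.
The minimum enclosing circle is determined by three boundary points: P, R, T.
Their circumcentre is (-20/13, 41/26) with r² = 28085/676.
The farthest remaining point S is at distance² 8845/676 ≤ 28085/676.
The points at distance exactly r from the centre are P, R, T — 3 points.

P, R, T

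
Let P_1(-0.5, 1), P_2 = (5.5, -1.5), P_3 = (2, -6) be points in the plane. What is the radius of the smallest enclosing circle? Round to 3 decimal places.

3.852

Side lengths²: P_1P_2² = 42.25, P_1P_3² = 55.25, P_2P_3² = 32.5.
Since P_1P_3² = 55.25 < 42.25 + 32.5 = 74.75, the triangle is acute, so the smallest enclosing circle is the circumcircle.
Circumcentre = (75/44, -95/44), r² = 14365/968.
r = √(14365/968) ≈ 3.852.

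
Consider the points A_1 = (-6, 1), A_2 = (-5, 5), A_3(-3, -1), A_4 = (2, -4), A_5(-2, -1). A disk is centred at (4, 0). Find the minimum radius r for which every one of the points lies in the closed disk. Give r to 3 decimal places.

The required radius is the distance from (4, 0) to the farthest point.
Squared distances: 101, 106, 50, 20, 37.
Maximum is 106, attained at A_2.
r = √106 ≈ 10.296.

10.296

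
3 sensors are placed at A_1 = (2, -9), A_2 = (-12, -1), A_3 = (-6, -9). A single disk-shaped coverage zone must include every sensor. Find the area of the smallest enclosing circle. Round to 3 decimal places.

204.204

Side lengths²: A_1A_2² = 260, A_1A_3² = 64, A_2A_3² = 100.
Since A_1A_2² = 260 ≥ 100 + 64 = 164, the angle opposite A_1A_2 is not acute, so the smallest enclosing circle has A_1A_2 as diameter.
Centre = midpoint of A_1A_2 = (-5, -5), r² = 260/4 = 65.
Area = π·r² = π·65 ≈ 204.204.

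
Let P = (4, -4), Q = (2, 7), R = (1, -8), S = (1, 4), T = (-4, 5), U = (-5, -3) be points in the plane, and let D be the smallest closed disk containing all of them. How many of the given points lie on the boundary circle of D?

A smallest enclosing disk is always determined by at most three of the input points on its boundary.
The minimum enclosing circle is determined by three boundary points: Q, R, T.
Their circumcentre is (51/44, -21/44) with r² = 54805/968.
The farthest remaining point U is at distance² 42881/968 ≤ 54805/968.
The points at distance exactly r from the centre are Q, R, T — 3 points.

3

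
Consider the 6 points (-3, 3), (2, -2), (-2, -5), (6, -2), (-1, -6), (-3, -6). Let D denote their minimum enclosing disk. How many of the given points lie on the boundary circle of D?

The minimum enclosing circle is determined by three boundary points: (-3, 3), (6, -2), (-3, -6).
Their circumcentre is (7/18, -1.5) with r² = 5141/162.
The farthest remaining point (-1, -6) is at distance² 3593/162 ≤ 5141/162.
The points at distance exactly r from the centre are (-3, 3), (6, -2), (-3, -6) — 3 points.

3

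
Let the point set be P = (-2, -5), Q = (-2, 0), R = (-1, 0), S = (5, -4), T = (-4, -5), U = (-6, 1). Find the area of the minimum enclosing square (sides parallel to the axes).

The bounding box has width 11 and height 6.
An axis-aligned square enclosing the set must have side ≥ max(width, height).
So the minimum side is max(11, 6) = 11.
Area = 11² = 121.

121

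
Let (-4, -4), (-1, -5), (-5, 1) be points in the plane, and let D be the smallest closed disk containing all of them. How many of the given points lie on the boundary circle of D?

2

Call the three points A, B, C in the order given.
Side lengths²: AB² = 10, AC² = 26, BC² = 52.
Since BC² = 52 ≥ 26 + 10 = 36, the angle opposite BC is not acute, so the smallest enclosing circle has BC as diameter.
Centre = midpoint of BC = (-3, -2), r² = 52/4 = 13.
The points at distance exactly r from the centre are (-1, -5), (-5, 1) — 2 points.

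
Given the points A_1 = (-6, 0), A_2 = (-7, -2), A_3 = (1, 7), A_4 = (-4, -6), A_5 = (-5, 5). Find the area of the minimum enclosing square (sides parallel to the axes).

The bounding box has width 8 and height 13.
An axis-aligned square enclosing the set must have side ≥ max(width, height).
So the minimum side is max(8, 13) = 13.
Area = 13² = 169.

169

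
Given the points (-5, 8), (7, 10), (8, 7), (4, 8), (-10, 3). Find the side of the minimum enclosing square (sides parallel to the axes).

The bounding box has width 18 and height 7.
An axis-aligned square enclosing the set must have side ≥ max(width, height).
So the minimum side is max(18, 7) = 18.

18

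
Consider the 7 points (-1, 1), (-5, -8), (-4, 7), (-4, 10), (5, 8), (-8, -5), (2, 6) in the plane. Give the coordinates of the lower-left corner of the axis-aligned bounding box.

(-8, -8)

x-range [-8, 5], y-range [-8, 10].
The lower-left corner is (-8, -8).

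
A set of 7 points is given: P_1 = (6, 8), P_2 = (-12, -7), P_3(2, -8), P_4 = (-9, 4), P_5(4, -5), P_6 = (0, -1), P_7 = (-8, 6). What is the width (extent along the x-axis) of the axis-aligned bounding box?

max x = 6, min x = -12, so width = 18.

18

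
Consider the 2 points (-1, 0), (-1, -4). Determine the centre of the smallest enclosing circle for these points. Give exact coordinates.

(-1, -2)

The smallest circle enclosing two points has them as diameter endpoints.
Centre = midpoint = (-1, -2); r² = |(-1, 0)−(-1, -4)|²/4 = 16/4 = 4.
Centre = (-1, -2).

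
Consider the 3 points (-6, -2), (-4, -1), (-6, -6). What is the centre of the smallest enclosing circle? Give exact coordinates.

Call the three points A, B, C in the order given.
Side lengths²: AB² = 5, AC² = 16, BC² = 29.
Since BC² = 29 ≥ 16 + 5 = 21, the angle opposite BC is not acute, so the smallest enclosing circle has BC as diameter.
Centre = midpoint of BC = (-5, -3.5), r² = 29/4 = 7.25.
Centre = (-5, -3.5).

(-5, -3.5)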